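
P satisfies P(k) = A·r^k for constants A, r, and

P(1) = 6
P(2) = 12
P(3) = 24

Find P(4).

Consecutive ratio: 12/6 = 2, and 24/12 = 2, so r = 2.
Then A·2^1 = 6 gives A = 3, and P(k) = 3·2^k.
P(4) = 3·2^4 = 48.

48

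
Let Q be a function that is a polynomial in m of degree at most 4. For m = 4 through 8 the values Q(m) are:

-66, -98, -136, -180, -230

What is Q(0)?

2

First differences: -32, -38, -44, -50. Second differences: -6, -6, -6.
Level-2 differences are constant, so Q has degree 2.
Fitting a degree-2 polynomial gives Q(m) = -3m² - 5m + 2.
The constant term is Q(0) = 2.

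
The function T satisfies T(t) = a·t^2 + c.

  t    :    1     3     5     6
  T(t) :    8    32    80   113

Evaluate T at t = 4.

53

From T(1) = 8 and T(3) = 32: 1a + c = 8 and 9a + c = 32.
Subtracting: 8a = 24, so a = 3; then c = 8 − 3·1 = 5.
So T(t) = 3t² + 5, and T(4) = 53.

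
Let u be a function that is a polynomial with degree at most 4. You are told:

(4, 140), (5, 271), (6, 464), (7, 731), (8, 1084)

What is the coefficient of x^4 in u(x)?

Write u(x) = ax^4 + bx³ + cx² + dx + e; the 5 given values yield a linear system in the 5 coefficients.
Solving, the leading coefficient vanishes, and u(x) = 2x³ + x² - 4.
The coefficient of x^4 is 0.

0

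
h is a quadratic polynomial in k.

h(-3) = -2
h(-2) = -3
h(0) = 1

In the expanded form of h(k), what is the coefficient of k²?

1

Write h(k) = ak² + bk + c; the 3 given values yield a linear system in the 3 coefficients.
Solving, h(k) = k² + 4k + 1.
The coefficient of k² is 1.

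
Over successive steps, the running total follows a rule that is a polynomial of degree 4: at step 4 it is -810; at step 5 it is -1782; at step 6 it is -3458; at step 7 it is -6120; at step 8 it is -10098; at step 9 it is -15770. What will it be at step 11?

-33948

Write the value at n as g(n).
First differences: -972, -1676, -2662, -3978, -5672. Second differences: -704, -986, -1316, -1694. Third differences: -282, -330, -378. Fourth differences: -48, -48.
Level-4 differences are constant, so g has degree 4.
Fitting a degree-4 polynomial gives g(n) = -2n^4 - 3n³ - 5n² - 6n - 2.
Then g(11) = -33948.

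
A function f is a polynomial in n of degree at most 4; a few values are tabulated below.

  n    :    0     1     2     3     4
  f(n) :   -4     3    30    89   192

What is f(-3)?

-25

Write f(n) = an^4 + bn³ + cn² + dn + e; the 5 given values yield a linear system in the 5 coefficients.
Solving, the leading coefficient vanishes, and f(n) = 2n³ + 4n² + n - 4.
Then f(-3) = -25.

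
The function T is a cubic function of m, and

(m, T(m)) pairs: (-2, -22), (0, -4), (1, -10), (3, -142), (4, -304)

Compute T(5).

-554

Write T(m) = am³ + bm² + cm + d; the 5 given values yield a linear system in the 4 coefficients.
Solving, T(m) = -3m³ - 8m² + 5m - 4.
Then T(5) = -554.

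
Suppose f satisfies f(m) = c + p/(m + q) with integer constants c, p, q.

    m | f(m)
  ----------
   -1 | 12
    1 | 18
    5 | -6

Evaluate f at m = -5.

(f(m) − c)(m + q) = p for each data point; the three points give a linear system in c and q, then p follows.
Solving: c = 6, q = -3, p = -24, so f(m) = 6 − 24/(m − 3).
Then f(-5) = 6 − 24/(-8) = 9.

9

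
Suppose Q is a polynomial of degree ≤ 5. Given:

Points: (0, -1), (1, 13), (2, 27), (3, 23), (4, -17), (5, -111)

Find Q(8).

-897

First differences: 14, 14, -4, -40, -94. Second differences: 0, -18, -36, -54. Third differences: -18, -18, -18.
Level-3 differences are constant, so Q has degree 3.
Fitting a degree-3 polynomial gives Q(x) = -3x³ + 9x² + 8x - 1.
Then Q(8) = -897.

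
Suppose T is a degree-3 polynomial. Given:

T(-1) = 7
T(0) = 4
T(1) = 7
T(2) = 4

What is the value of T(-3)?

Write T(t) = at³ + bt² + ct + d; the 4 given values yield a linear system in the 4 coefficients.
Solving, T(t) = -2t³ + 3t² + 2t + 4.
Then T(-3) = 79.

79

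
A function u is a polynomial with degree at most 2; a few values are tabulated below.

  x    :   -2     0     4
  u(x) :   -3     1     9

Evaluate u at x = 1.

3

Write u(x) = ax² + bx + c; the 3 given values yield a linear system in the 3 coefficients.
Solving, the leading coefficient vanishes, and u(x) = 2x + 1.
Then u(1) = 3.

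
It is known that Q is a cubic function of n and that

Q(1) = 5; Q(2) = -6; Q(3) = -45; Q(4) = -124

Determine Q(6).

-450

Write Q(n) = an³ + bn² + cn + d; the 4 given values yield a linear system in the 4 coefficients.
Solving, Q(n) = -2n³ - 2n² + 9n.
Then Q(6) = -450.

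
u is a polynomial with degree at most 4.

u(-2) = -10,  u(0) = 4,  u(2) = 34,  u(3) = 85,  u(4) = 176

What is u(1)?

11

Write u(m) = am^4 + bm³ + cm² + dm + e; the 5 given values yield a linear system in the 5 coefficients.
Solving, the leading coefficient vanishes, and u(m) = 2m³ + 2m² + 3m + 4.
Then u(1) = 11.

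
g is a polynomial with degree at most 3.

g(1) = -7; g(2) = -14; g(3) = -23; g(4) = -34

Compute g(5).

First differences: -7, -9, -11. Second differences: -2, -2.
Level-2 differences are constant, so g has degree 2.
Fitting a degree-2 polynomial gives g(x) = -x² - 4x - 2.
Then g(5) = -47.

-47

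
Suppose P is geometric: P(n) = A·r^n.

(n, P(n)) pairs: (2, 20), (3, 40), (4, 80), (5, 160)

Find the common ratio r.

Consecutive ratio: 40/20 = 2, and 80/40 = 2, so r = 2.
Then A·2^2 = 20 gives A = 5, and P(n) = 5·2^n.

2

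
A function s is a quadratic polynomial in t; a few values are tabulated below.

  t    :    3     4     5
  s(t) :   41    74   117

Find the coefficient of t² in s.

Write s(t) = at² + bt + c; the 3 given values yield a linear system in the 3 coefficients.
Solving, s(t) = 5t² - 2t + 2.
The coefficient of t² is 5.

5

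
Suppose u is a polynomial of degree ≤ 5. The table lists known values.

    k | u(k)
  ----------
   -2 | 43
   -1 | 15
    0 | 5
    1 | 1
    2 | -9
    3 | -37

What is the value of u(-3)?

101

First differences: -28, -10, -4, -10, -28. Second differences: 18, 6, -6, -18. Third differences: -12, -12, -12.
Level-3 differences are constant, so u has degree 3.
Fitting a degree-3 polynomial gives u(k) = -2k³ + 3k² - 5k + 5.
Then u(-3) = 101.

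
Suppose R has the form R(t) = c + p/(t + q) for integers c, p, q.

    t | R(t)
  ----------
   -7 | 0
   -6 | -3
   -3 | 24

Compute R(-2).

15

(R(t) − c)(t + q) = p for each data point; the three points give a linear system in c and q, then p follows.
Solving: c = 6, q = 4, p = 18, so R(t) = 6 + 18/(t + 4).
Then R(-2) = 6 + 18/2 = 15.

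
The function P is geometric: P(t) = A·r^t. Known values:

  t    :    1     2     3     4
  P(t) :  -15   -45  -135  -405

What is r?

3

Consecutive ratio: -45/(-15) = 3, and -135/(-45) = 3, so r = 3.
Then A·3^1 = -15 gives A = -5, and P(t) = -5·3^t.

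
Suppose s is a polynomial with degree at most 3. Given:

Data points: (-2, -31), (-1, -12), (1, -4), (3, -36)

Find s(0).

Write s(x) = ax³ + bx² + cx + d; the 4 given values yield a linear system in the 4 coefficients.
Solving, the leading coefficient vanishes, and s(x) = -5x² + 4x - 3.
Then s(0) = -3.

-3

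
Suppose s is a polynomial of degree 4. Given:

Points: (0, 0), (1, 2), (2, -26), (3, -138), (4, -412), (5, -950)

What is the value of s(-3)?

-6

First differences: 2, -28, -112, -274, -538. Second differences: -30, -84, -162, -264. Third differences: -54, -78, -102. Fourth differences: -24, -24.
Level-4 differences are constant, so s has degree 4.
Fitting a degree-4 polynomial gives s(m) = -m^4 - 3m³ + m² + 5m.
Then s(-3) = -6.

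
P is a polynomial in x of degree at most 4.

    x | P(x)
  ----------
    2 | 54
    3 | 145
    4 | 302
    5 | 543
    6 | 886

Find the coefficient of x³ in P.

3

First differences: 91, 157, 241, 343. Second differences: 66, 84, 102. Third differences: 18, 18.
Level-3 differences are constant, so P has degree 3.
Fitting a degree-3 polynomial gives P(x) = 3x³ + 6x² + 4x - 2.
The coefficient of x³ is 3.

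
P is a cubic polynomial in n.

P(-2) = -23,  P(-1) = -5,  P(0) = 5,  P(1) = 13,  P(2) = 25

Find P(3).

47

Write P(n) = an³ + bn² + cn + d; the 5 given values yield a linear system in the 4 coefficients.
Solving, P(n) = n³ - n² + 8n + 5.
Then P(3) = 47.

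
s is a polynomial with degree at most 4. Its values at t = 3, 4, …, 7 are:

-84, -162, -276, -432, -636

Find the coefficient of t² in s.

-6

First differences: -78, -114, -156, -204. Second differences: -36, -42, -48. Third differences: -6, -6.
Level-3 differences are constant, so s has degree 3.
Fitting a degree-3 polynomial gives s(t) = -t³ - 6t² + t - 6.
The coefficient of t² is -6.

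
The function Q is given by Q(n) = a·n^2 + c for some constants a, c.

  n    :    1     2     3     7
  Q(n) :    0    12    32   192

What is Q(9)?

320

From Q(1) = 0 and Q(2) = 12: 1a + c = 0 and 4a + c = 12.
Subtracting: 3a = 12, so a = 4; then c = 0 − 4·1 = -4.
So Q(n) = 4n² − 4, and Q(9) = 320.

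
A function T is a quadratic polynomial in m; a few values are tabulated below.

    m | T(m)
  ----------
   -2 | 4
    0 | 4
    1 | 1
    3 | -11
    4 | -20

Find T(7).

-59

Write T(m) = am² + bm + c; the 5 given values yield a linear system in the 3 coefficients.
Solving, T(m) = -m² - 2m + 4.
Then T(7) = -59.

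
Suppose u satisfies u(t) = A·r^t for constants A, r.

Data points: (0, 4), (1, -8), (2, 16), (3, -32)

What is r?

-2

Consecutive ratio: -8/4 = -2, and 16/(-8) = -2, so r = -2.
Then A·(-2)^0 = 4 gives A = 4, and u(t) = 4·(-2)^t.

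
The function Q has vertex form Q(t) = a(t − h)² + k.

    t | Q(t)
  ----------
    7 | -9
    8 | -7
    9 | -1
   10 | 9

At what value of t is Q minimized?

First differences 2, 6, 10; second difference 4 = 2a, so a = 2.
Expanding, the t-coefficient is −2ah = -4h; matching it to the data gives h = 7, and then k = -9.
So Q(t) = 2(t − 7)² − 9.
Hence h = 7.

7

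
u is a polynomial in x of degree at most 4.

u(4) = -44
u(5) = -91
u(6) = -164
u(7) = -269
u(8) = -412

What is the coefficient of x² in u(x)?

First differences: -47, -73, -105, -143. Second differences: -26, -32, -38. Third differences: -6, -6.
Level-3 differences are constant, so u has degree 3.
Fitting a degree-3 polynomial gives u(x) = -x³ + 2x² - 4x + 4.
The coefficient of x² is 2.

2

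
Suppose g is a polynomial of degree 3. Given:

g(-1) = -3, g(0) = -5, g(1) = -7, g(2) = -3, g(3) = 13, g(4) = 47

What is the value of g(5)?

105

First differences: -2, -2, 4, 16, 34. Second differences: 0, 6, 12, 18. Third differences: 6, 6, 6.
Level-3 differences are constant, so g has degree 3.
Extending the table by one column gives the next first difference 58, so g(5) = 47 + 58 = 105.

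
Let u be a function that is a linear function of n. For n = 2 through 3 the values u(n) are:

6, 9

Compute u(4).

12

Write u(n) = an + b; the 2 given values yield a linear system in the 2 coefficients.
Solving, u(n) = 3n.
Then u(4) = 12.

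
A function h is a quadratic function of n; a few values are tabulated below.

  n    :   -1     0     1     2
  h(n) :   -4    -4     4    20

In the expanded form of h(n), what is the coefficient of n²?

First differences: 0, 8, 16. Second differences: 8, 8.
Level-2 differences are constant, so h has degree 2.
Fitting a degree-2 polynomial gives h(n) = 4n² + 4n - 4.
The coefficient of n² is 4.

4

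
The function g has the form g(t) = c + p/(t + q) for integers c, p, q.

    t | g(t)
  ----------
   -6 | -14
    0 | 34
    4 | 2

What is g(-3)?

-26

(g(t) − c)(t + q) = p for each data point; the three points give a linear system in c and q, then p follows.
Solving: c = -6, q = 1, p = 40, so g(t) = -6 + 40/(t + 1).
Then g(-3) = -6 + 40/(-2) = -26.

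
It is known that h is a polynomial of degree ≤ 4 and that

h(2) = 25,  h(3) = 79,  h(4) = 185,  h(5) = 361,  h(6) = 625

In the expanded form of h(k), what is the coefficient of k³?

First differences: 54, 106, 176, 264. Second differences: 52, 70, 88. Third differences: 18, 18.
Level-3 differences are constant, so h has degree 3.
Fitting a degree-3 polynomial gives h(k) = 3k³ - k² + 2k + 1.
The coefficient of k³ is 3.

3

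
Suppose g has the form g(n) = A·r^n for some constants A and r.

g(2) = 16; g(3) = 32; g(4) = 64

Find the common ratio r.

2

Consecutive ratio: 32/16 = 2, and 64/32 = 2, so r = 2.
Then A·2^2 = 16 gives A = 4, and g(n) = 4·2^n.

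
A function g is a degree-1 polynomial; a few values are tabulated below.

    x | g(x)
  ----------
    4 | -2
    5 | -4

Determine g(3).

Write g(x) = ax + b; the 2 given values yield a linear system in the 2 coefficients.
Solving, g(x) = -2x + 6.
Then g(3) = 0.

0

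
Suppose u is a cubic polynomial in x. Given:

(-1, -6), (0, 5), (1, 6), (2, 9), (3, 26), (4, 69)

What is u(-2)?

First differences: 11, 1, 3, 17, 43. Second differences: -10, 2, 14, 26. Third differences: 12, 12, 12.
Level-3 differences are constant, so u has degree 3.
Fitting a degree-3 polynomial gives u(x) = 2x³ - 5x² + 4x + 5.
Then u(-2) = -39.

-39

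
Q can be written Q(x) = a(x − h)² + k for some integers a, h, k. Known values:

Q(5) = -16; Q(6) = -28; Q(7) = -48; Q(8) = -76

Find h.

4

First differences -12, -20, -28; second difference -8 = 2a, so a = -4.
Expanding, the x-coefficient is −2ah = 8h; matching it to the data gives h = 4, and then k = -12.
So Q(x) = -4(x − 4)² − 12.
Hence h = 4.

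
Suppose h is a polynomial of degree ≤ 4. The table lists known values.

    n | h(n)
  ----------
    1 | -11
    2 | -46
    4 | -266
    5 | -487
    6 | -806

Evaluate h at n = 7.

-1241

Write h(n) = an^4 + bn³ + cn² + dn + e; the 5 given values yield a linear system in the 5 coefficients.
Solving, the leading coefficient vanishes, and h(n) = -3n³ - 4n² - 2n - 2.
Then h(7) = -1241.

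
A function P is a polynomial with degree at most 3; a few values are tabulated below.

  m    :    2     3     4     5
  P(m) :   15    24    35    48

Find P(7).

80

Write P(m) = am³ + bm² + cm + d; the 4 given values yield a linear system in the 4 coefficients.
Solving, the leading coefficient vanishes, and P(m) = m² + 4m + 3.
Then P(7) = 80.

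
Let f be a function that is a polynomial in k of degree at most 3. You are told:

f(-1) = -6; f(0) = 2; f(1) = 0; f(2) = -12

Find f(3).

First differences: 8, -2, -12. Second differences: -10, -10.
Level-2 differences are constant, so f has degree 2.
Fitting a degree-2 polynomial gives f(k) = -5k² + 3k + 2.
Then f(3) = -34.

-34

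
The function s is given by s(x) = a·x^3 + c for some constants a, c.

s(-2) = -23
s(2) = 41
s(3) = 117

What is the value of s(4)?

265

From s(-2) = -23 and s(2) = 41: -8a + c = -23 and 8a + c = 41.
Subtracting: 16a = 64, so a = 4; then c = -23 − 4·(-8) = 9.
So s(x) = 4x³ + 9, and s(4) = 265.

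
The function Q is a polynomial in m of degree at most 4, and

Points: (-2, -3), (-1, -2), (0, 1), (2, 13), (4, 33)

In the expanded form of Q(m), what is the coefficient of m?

4

Write Q(m) = am^4 + bm³ + cm² + dm + e; the 5 given values yield a linear system in the 5 coefficients.
Solving, the top 2 coefficients vanish, and Q(m) = m² + 4m + 1.
The coefficient of m is 4.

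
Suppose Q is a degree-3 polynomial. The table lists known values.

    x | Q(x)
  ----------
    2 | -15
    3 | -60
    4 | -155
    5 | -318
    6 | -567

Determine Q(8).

Write Q(x) = ax³ + bx² + cx + d; the 5 given values yield a linear system in the 4 coefficients.
Solving, Q(x) = -3x³ + 2x² + 2x - 3.
Then Q(8) = -1395.

-1395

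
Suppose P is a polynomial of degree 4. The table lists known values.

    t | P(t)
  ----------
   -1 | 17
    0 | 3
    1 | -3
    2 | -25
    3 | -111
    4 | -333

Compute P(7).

-2895

First differences: -14, -6, -22, -86, -222. Second differences: 8, -16, -64, -136. Third differences: -24, -48, -72. Fourth differences: -24, -24.
Level-4 differences are constant, so P has degree 4.
Fitting a degree-4 polynomial gives P(t) = -t^4 - 2t³ + 5t² - 8t + 3.
Then P(7) = -2895.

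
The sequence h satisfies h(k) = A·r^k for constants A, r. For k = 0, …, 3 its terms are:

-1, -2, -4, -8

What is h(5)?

Consecutive ratio: -2/(-1) = 2, and -4/(-2) = 2, so r = 2.
Then A·2^0 = -1 gives A = -1, and h(k) = -1·2^k.
h(5) = -1·2^5 = -32.

-32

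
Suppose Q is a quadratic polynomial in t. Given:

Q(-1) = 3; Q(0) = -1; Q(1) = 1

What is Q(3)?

Write Q(t) = at² + bt + c; the 3 given values yield a linear system in the 3 coefficients.
Solving, Q(t) = 3t² - t - 1.
Then Q(3) = 23.

23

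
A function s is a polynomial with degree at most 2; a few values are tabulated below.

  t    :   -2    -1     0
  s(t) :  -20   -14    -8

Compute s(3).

10

Write s(t) = at² + bt + c; the 3 given values yield a linear system in the 3 coefficients.
Solving, the leading coefficient vanishes, and s(t) = 6t - 8.
Then s(3) = 10.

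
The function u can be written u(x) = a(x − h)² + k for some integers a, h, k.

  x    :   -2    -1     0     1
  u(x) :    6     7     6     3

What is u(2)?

First differences 1, -1, -3; second difference -2 = 2a, so a = -1.
Expanding, the x-coefficient is −2ah = 2h; matching it to the data gives h = -1, and then k = 7.
So u(x) = -1(x + 1)² + 7.
u(2) = -1·3² + 7 = -2.

-2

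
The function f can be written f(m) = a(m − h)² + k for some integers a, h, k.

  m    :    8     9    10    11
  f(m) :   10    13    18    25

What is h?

First differences 3, 5, 7; second difference 2 = 2a, so a = 1.
Expanding, the m-coefficient is −2ah = -2h; matching it to the data gives h = 7, and then k = 9.
So f(m) = 1(m − 7)² + 9.
Hence h = 7.

7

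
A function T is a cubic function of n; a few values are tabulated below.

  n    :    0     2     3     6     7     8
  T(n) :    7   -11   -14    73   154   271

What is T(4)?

-5

Write T(n) = an³ + bn² + cn + d; the 6 given values yield a linear system in the 4 coefficients.
Solving, T(n) = n³ - 3n² - 7n + 7.
Then T(4) = -5.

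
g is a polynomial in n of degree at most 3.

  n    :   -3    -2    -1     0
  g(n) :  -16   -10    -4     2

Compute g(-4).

-22

Write g(n) = an³ + bn² + cn + d; the 4 given values yield a linear system in the 4 coefficients.
Solving, the top 2 coefficients vanish, and g(n) = 6n + 2.
Then g(-4) = -22.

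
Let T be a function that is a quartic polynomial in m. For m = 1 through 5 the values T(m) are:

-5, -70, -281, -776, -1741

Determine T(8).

Write T(m) = am^4 + bm³ + cm² + dm + e; the 5 given values yield a linear system in the 5 coefficients.
Solving, T(m) = -2m^4 - 3m³ - 5m² + m + 4.
Then T(8) = -10036.

-10036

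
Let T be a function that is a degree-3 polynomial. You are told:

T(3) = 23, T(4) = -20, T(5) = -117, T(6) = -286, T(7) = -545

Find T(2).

First differences: -43, -97, -169, -259. Second differences: -54, -72, -90. Third differences: -18, -18.
Level-3 differences are constant, so T has degree 3.
Fitting a degree-3 polynomial gives T(k) = -3k³ + 9k² + 5k + 8.
Then T(2) = 30.

30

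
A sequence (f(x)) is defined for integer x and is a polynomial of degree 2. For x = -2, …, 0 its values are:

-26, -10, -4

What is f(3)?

-46

Write f(x) = ax² + bx + c; the 3 given values yield a linear system in the 3 coefficients.
Solving, f(x) = -5x² + x - 4.
Then f(3) = -46.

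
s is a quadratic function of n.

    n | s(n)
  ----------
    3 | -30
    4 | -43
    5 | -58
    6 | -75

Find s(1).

-10

Write s(n) = an² + bn + c; the 4 given values yield a linear system in the 3 coefficients.
Solving, s(n) = -n² - 6n - 3.
Then s(1) = -10.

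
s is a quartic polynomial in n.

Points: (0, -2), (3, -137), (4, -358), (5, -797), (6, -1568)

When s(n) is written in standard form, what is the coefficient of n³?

Write s(n) = an^4 + bn³ + cn² + dn + e; the 5 given values yield a linear system in the 5 coefficients.
Solving, s(n) = -n^4 - n³ - 9n - 2.
The coefficient of n³ is -1.

-1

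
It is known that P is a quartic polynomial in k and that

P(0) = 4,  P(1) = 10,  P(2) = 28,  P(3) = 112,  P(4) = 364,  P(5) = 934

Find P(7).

First differences: 6, 18, 84, 252, 570. Second differences: 12, 66, 168, 318. Third differences: 54, 102, 150. Fourth differences: 48, 48.
Level-4 differences are constant, so P has degree 4.
Fitting a degree-4 polynomial gives P(k) = 2k^4 - 3k³ + k² + 6k + 4.
Then P(7) = 3868.

3868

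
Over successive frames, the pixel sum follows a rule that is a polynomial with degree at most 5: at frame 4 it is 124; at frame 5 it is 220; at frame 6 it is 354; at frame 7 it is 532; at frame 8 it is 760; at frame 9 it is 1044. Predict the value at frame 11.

Write the value at x as s(x).
Write s(x) = ax^5 + bx^4 + cx³ + dx² + ex + p; the 6 given values yield a linear system in the 6 coefficients.
Solving, the top 2 coefficients vanish, and s(x) = x³ + 4x² - x.
Then s(11) = 1804.

1804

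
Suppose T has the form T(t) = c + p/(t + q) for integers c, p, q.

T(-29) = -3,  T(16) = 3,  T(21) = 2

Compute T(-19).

(T(t) − c)(t + q) = p for each data point; the three points give a linear system in c and q, then p follows.
Solving: c = -1, q = -1, p = 60, so T(t) = -1 + 60/(t − 1).
Then T(-19) = -1 + 60/(-20) = -4.

-4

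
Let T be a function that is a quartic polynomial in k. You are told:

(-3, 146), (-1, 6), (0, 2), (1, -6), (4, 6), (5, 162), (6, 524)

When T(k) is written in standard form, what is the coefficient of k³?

Write T(k) = ak^4 + bk³ + ck² + dk + e; the 7 given values yield a linear system in the 5 coefficients.
Solving, T(k) = k^4 - 3k³ - 3k² - 3k + 2.
The coefficient of k³ is -3.

-3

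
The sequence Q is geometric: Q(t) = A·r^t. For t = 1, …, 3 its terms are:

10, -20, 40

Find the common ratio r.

Consecutive ratio: -20/10 = -2, and 40/(-20) = -2, so r = -2.
Then A·(-2)^1 = 10 gives A = -5, and Q(t) = -5·(-2)^t.

-2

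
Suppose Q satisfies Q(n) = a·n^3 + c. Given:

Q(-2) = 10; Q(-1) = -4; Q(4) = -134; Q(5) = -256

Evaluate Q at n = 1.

From Q(-2) = 10 and Q(-1) = -4: -8a + c = 10 and -1a + c = -4.
Subtracting: 7a = -14, so a = -2; then c = 10 − (-2)·(-8) = -6.
So Q(n) = -2n³ − 6, and Q(1) = -8.

-8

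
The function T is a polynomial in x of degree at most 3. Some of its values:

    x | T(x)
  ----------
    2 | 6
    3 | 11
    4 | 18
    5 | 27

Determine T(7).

First differences: 5, 7, 9. Second differences: 2, 2.
Level-2 differences are constant, so T has degree 2.
Fitting a degree-2 polynomial gives T(x) = x² + 2.
Then T(7) = 51.

51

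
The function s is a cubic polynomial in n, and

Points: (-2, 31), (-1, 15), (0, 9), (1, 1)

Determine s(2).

-21

Write s(n) = an³ + bn² + cn + d; the 4 given values yield a linear system in the 4 coefficients.
Solving, s(n) = -2n³ - n² - 5n + 9.
Then s(2) = -21.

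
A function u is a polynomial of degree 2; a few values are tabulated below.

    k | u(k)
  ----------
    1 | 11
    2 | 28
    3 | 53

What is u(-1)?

1

Write u(k) = ak² + bk + c; the 3 given values yield a linear system in the 3 coefficients.
Solving, u(k) = 4k² + 5k + 2.
Then u(-1) = 1.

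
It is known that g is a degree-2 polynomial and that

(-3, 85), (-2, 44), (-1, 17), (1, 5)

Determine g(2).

Write g(k) = ak² + bk + c; the 4 given values yield a linear system in the 3 coefficients.
Solving, g(k) = 7k² - 6k + 4.
Then g(2) = 20.

20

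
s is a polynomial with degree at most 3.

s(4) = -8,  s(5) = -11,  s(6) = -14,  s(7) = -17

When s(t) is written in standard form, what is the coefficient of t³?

0

First differences: -3, -3, -3.
Level-1 differences are constant, so s has degree 1.
Fitting a degree-1 polynomial gives s(t) = -3t + 4.
The coefficient of t³ is 0.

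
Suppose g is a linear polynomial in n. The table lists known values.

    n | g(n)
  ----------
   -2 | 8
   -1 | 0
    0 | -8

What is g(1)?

First differences: -8, -8.
Level-1 differences are constant, so g has degree 1.
Fitting a degree-1 polynomial gives g(n) = -8n - 8.
Then g(1) = -16.

-16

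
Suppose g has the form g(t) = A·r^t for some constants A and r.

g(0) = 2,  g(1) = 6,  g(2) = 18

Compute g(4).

Consecutive ratio: 6/2 = 3, and 18/6 = 3, so r = 3.
Then A·3^0 = 2 gives A = 2, and g(t) = 2·3^t.
g(4) = 2·3^4 = 162.

162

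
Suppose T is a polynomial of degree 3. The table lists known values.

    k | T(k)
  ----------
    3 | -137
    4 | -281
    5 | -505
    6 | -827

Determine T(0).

-5

Write T(k) = ak³ + bk² + ck + d; the 4 given values yield a linear system in the 4 coefficients.
Solving, T(k) = -3k³ - 4k² - 5k - 5.
Then T(0) = -5.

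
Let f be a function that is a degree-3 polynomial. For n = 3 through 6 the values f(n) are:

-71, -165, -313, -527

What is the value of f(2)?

-19

Write f(n) = an³ + bn² + cn + d; the 4 given values yield a linear system in the 4 coefficients.
Solving, f(n) = -2n³ - 3n² + n + 7.
Then f(2) = -19.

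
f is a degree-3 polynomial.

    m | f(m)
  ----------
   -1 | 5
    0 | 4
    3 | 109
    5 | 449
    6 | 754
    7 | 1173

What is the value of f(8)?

Write f(m) = am³ + bm² + cm + d; the 6 given values yield a linear system in the 4 coefficients.
Solving, f(m) = 3m³ + 3m² - m + 4.
Then f(8) = 1724.

1724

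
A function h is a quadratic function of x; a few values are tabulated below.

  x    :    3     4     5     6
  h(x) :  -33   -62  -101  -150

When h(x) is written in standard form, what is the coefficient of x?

6

Write h(x) = ax² + bx + c; the 4 given values yield a linear system in the 3 coefficients.
Solving, h(x) = -5x² + 6x - 6.
The coefficient of x is 6.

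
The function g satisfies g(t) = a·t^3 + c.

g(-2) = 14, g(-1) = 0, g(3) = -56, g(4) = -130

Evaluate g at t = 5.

-252

From g(-2) = 14 and g(-1) = 0: -8a + c = 14 and -1a + c = 0.
Subtracting: 7a = -14, so a = -2; then c = 14 − (-2)·(-8) = -2.
So g(t) = -2t³ − 2, and g(5) = -252.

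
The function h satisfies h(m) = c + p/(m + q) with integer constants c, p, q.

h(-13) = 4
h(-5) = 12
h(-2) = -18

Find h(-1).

(h(m) − c)(m + q) = p for each data point; the three points give a linear system in c and q, then p follows.
Solving: c = 2, q = 3, p = -20, so h(m) = 2 − 20/(m + 3).
Then h(-1) = 2 − 20/2 = -8.

-8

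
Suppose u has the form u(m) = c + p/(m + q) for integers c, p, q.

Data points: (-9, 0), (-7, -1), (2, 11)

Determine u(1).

15

(u(m) − c)(m + q) = p for each data point; the three points give a linear system in c and q, then p follows.
Solving: c = 3, q = 1, p = 24, so u(m) = 3 + 24/(m + 1).
Then u(1) = 3 + 24/2 = 15.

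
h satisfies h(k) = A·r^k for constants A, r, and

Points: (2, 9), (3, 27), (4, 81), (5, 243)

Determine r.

3

Consecutive ratio: 27/9 = 3, and 81/27 = 3, so r = 3.
Then A·3^2 = 9 gives A = 1, and h(k) = 1·3^k.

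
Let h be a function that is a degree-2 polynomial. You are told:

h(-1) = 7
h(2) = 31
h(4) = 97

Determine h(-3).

Write h(t) = at² + bt + c; the 3 given values yield a linear system in the 3 coefficients.
Solving, h(t) = 5t² + 3t + 5.
Then h(-3) = 41.

41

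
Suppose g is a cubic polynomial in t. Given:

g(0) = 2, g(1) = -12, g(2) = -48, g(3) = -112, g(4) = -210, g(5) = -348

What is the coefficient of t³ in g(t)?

First differences: -14, -36, -64, -98, -138. Second differences: -22, -28, -34, -40. Third differences: -6, -6, -6.
Level-3 differences are constant, so g has degree 3.
Fitting a degree-3 polynomial gives g(t) = -t³ - 8t² - 5t + 2.
The coefficient of t³ is -1.

-1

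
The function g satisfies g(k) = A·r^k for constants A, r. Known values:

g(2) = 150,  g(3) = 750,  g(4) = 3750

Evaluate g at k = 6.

Consecutive ratio: 750/150 = 5, and 3750/750 = 5, so r = 5.
Then A·5^2 = 150 gives A = 6, and g(k) = 6·5^k.
g(6) = 6·5^6 = 93750.

93750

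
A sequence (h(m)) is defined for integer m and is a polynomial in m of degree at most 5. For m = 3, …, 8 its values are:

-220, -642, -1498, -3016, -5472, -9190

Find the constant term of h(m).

2

First differences: -422, -856, -1518, -2456, -3718. Second differences: -434, -662, -938, -1262. Third differences: -228, -276, -324. Fourth differences: -48, -48.
Level-4 differences are constant, so h has degree 4.
Fitting a degree-4 polynomial gives h(m) = -2m^4 - 2m³ + m² - 5m + 2.
The constant term is h(0) = 2.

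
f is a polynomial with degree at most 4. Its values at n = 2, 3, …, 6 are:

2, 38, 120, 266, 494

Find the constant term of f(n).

First differences: 36, 82, 146, 228. Second differences: 46, 64, 82. Third differences: 18, 18.
Level-3 differences are constant, so f has degree 3.
Fitting a degree-3 polynomial gives f(n) = 3n³ - 4n² - n - 4.
The constant term is f(0) = -4.

-4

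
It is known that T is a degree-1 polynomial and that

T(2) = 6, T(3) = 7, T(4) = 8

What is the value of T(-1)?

First differences: 1, 1.
Level-1 differences are constant, so T has degree 1.
Fitting a degree-1 polynomial gives T(x) = x + 4.
Then T(-1) = 3.

3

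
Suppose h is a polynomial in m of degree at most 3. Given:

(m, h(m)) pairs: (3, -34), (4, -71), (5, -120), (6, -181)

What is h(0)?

5

Write h(m) = am³ + bm² + cm + d; the 4 given values yield a linear system in the 4 coefficients.
Solving, the leading coefficient vanishes, and h(m) = -6m² + 5m + 5.
The constant term is h(0) = 5.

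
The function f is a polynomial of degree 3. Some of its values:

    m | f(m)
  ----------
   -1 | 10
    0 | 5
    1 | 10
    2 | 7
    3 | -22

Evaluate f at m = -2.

43

First differences: -5, 5, -3, -29. Second differences: 10, -8, -26. Third differences: -18, -18.
Level-3 differences are constant, so f has degree 3.
Fitting a degree-3 polynomial gives f(m) = -3m³ + 5m² + 3m + 5.
Then f(-2) = 43.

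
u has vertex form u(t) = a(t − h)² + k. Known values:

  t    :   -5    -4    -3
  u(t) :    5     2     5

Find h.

-4

First differences -3, 3; second difference 6 = 2a, so a = 3.
Expanding, the t-coefficient is −2ah = -6h; matching it to the data gives h = -4, and then k = 2.
So u(t) = 3(t + 4)² + 2.
Hence h = -4.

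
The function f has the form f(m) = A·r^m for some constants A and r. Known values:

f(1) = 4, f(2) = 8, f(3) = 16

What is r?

2

Consecutive ratio: 8/4 = 2, and 16/8 = 2, so r = 2.
Then A·2^1 = 4 gives A = 2, and f(m) = 2·2^m.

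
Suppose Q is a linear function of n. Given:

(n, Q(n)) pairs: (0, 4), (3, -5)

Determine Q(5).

Write Q(n) = an + b; the 2 given values yield a linear system in the 2 coefficients.
Solving, Q(n) = -3n + 4.
Then Q(5) = -11.

-11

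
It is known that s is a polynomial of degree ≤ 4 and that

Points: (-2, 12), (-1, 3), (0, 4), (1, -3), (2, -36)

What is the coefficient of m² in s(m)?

First differences: -9, 1, -7, -33. Second differences: 10, -8, -26. Third differences: -18, -18.
Level-3 differences are constant, so s has degree 3.
Fitting a degree-3 polynomial gives s(m) = -3m³ - 4m² + 4.
The coefficient of m² is -4.

-4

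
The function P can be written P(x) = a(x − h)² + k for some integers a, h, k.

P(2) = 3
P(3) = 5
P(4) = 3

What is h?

First differences 2, -2; second difference -4 = 2a, so a = -2.
Expanding, the x-coefficient is −2ah = 4h; matching it to the data gives h = 3, and then k = 5.
So P(x) = -2(x − 3)² + 5.
Hence h = 3.

3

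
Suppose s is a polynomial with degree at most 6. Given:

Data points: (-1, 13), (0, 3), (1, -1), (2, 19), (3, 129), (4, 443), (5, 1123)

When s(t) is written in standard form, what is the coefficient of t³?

Write s(t) = at^6 + bt^5 + ct^4 + dt³ + et² + pt + q; the 7 given values yield a linear system in the 7 coefficients.
Solving, the top 2 coefficients vanish, and s(t) = 2t^4 - t³ + t² - 6t + 3.
The coefficient of t³ is -1.

-1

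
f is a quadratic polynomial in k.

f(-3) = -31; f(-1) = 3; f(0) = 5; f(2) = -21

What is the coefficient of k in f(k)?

Write f(k) = ak² + bk + c; the 4 given values yield a linear system in the 3 coefficients.
Solving, f(k) = -5k² - 3k + 5.
The coefficient of k is -3.

-3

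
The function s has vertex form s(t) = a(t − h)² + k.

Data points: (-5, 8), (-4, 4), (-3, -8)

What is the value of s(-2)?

-28

First differences -4, -12; second difference -8 = 2a, so a = -4.
Expanding, the t-coefficient is −2ah = 8h; matching it to the data gives h = -5, and then k = 8.
So s(t) = -4(t + 5)² + 8.
s(-2) = -4·3² + 8 = -28.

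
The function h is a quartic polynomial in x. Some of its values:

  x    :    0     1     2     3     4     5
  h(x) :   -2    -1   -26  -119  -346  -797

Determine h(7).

First differences: 1, -25, -93, -227, -451. Second differences: -26, -68, -134, -224. Third differences: -42, -66, -90. Fourth differences: -24, -24.
Level-4 differences are constant, so h has degree 4.
Fitting a degree-4 polynomial gives h(x) = -x^4 - x³ - 3x² + 6x - 2.
Then h(7) = -2851.

-2851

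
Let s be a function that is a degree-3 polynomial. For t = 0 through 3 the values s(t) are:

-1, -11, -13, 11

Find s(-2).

Write s(t) = at³ + bt² + ct + d; the 4 given values yield a linear system in the 4 coefficients.
Solving, s(t) = 3t³ - 5t² - 8t - 1.
Then s(-2) = -29.

-29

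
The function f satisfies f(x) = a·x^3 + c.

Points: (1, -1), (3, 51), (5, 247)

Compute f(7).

From f(1) = -1 and f(3) = 51: 1a + c = -1 and 27a + c = 51.
Subtracting: 26a = 52, so a = 2; then c = -1 − 2·1 = -3.
So f(x) = 2x³ − 3, and f(7) = 683.

683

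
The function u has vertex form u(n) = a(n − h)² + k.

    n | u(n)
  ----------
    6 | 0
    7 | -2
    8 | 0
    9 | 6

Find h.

7

First differences -2, 2, 6; second difference 4 = 2a, so a = 2.
Expanding, the n-coefficient is −2ah = -4h; matching it to the data gives h = 7, and then k = -2.
So u(n) = 2(n − 7)² − 2.
Hence h = 7.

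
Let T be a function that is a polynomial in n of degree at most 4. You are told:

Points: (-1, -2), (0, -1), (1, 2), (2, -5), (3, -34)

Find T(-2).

11

First differences: 1, 3, -7, -29. Second differences: 2, -10, -22. Third differences: -12, -12.
Level-3 differences are constant, so T has degree 3.
Fitting a degree-3 polynomial gives T(n) = -2n³ + n² + 4n - 1.
Then T(-2) = 11.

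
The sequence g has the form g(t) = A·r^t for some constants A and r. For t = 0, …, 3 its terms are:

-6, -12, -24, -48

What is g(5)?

-192

Consecutive ratio: -12/(-6) = 2, and -24/(-12) = 2, so r = 2.
Then A·2^0 = -6 gives A = -6, and g(t) = -6·2^t.
g(5) = -6·2^5 = -192.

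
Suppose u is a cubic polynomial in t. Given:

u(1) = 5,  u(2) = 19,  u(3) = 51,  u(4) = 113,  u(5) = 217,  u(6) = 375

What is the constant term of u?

First differences: 14, 32, 62, 104, 158. Second differences: 18, 30, 42, 54. Third differences: 12, 12, 12.
Level-3 differences are constant, so u has degree 3.
Fitting a degree-3 polynomial gives u(t) = 2t³ - 3t² + 9t - 3.
The constant term is u(0) = -3.

-3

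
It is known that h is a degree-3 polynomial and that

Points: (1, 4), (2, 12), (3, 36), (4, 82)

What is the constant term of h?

6

Write h(n) = an³ + bn² + cn + d; the 4 given values yield a linear system in the 4 coefficients.
Solving, h(n) = n³ + 2n² - 5n + 6.
The constant term is h(0) = 6.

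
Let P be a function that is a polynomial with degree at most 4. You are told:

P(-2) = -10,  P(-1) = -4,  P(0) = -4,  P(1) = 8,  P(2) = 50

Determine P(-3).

First differences: 6, 0, 12, 42. Second differences: -6, 12, 30. Third differences: 18, 18.
Level-3 differences are constant, so P has degree 3.
Fitting a degree-3 polynomial gives P(m) = 3m³ + 6m² + 3m - 4.
Then P(-3) = -40.

-40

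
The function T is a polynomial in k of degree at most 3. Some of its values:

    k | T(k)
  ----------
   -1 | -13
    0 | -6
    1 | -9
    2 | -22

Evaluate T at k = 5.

-121

First differences: 7, -3, -13. Second differences: -10, -10.
Level-2 differences are constant, so T has degree 2.
Fitting a degree-2 polynomial gives T(k) = -5k² + 2k - 6.
Then T(5) = -121.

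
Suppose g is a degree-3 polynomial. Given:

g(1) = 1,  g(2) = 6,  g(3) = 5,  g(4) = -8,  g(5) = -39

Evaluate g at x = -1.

First differences: 5, -1, -13, -31. Second differences: -6, -12, -18. Third differences: -6, -6.
Level-3 differences are constant, so g has degree 3.
Fitting a degree-3 polynomial gives g(x) = -x³ + 3x² + 3x - 4.
Then g(-1) = -3.

-3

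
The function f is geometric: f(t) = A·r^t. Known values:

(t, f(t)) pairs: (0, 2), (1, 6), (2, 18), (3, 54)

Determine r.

Consecutive ratio: 6/2 = 3, and 18/6 = 3, so r = 3.
Then A·3^0 = 2 gives A = 2, and f(t) = 2·3^t.

3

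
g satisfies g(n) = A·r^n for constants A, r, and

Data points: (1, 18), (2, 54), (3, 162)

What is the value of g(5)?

Consecutive ratio: 54/18 = 3, and 162/54 = 3, so r = 3.
Then A·3^1 = 18 gives A = 6, and g(n) = 6·3^n.
g(5) = 6·3^5 = 1458.

1458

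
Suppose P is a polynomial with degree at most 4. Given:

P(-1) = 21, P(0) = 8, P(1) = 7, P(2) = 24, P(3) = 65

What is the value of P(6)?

392

Write P(k) = ak^4 + bk³ + ck² + dk + e; the 5 given values yield a linear system in the 5 coefficients.
Solving, the leading coefficient vanishes, and P(k) = k³ + 6k² - 8k + 8.
Then P(6) = 392.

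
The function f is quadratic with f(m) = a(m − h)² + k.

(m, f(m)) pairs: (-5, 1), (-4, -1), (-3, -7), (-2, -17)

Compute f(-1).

-31

First differences -2, -6, -10; second difference -4 = 2a, so a = -2.
Expanding, the m-coefficient is −2ah = 4h; matching it to the data gives h = -5, and then k = 1.
So f(m) = -2(m + 5)² + 1.
f(-1) = -2·4² + 1 = -31.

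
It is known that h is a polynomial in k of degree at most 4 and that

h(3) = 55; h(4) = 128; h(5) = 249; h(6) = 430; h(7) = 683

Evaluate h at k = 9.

1453

First differences: 73, 121, 181, 253. Second differences: 48, 60, 72. Third differences: 12, 12.
Level-3 differences are constant, so h has degree 3.
Fitting a degree-3 polynomial gives h(k) = 2k³ - k + 4.
Then h(9) = 1453.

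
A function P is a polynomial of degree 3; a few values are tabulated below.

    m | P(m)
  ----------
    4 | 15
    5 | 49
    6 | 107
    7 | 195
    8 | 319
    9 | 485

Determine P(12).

First differences: 34, 58, 88, 124, 166. Second differences: 24, 30, 36, 42. Third differences: 6, 6, 6.
Level-3 differences are constant, so P has degree 3.
Fitting a degree-3 polynomial gives P(m) = m³ - 3m² - 1.
Then P(12) = 1295.

1295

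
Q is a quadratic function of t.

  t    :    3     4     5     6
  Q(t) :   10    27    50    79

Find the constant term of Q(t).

-5

Write Q(t) = at² + bt + c; the 4 given values yield a linear system in the 3 coefficients.
Solving, Q(t) = 3t² - 4t - 5.
The constant term is Q(0) = -5.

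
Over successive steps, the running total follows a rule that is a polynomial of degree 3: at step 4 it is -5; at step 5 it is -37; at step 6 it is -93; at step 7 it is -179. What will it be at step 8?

-301

Write the value at t as s(t).
Write s(t) = at³ + bt² + ct + d; the 4 given values yield a linear system in the 4 coefficients.
Solving, s(t) = -t³ + 3t² + 2t + 3.
Then s(8) = -301.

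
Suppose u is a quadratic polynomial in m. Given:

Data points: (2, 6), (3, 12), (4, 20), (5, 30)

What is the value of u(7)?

First differences: 6, 8, 10. Second differences: 2, 2.
Level-2 differences are constant, so u has degree 2.
Fitting a degree-2 polynomial gives u(m) = m² + m.
Then u(7) = 56.

56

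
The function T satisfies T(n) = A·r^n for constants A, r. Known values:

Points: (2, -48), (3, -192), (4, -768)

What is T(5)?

-3072

Consecutive ratio: -192/(-48) = 4, and -768/(-192) = 4, so r = 4.
Then A·4^2 = -48 gives A = -3, and T(n) = -3·4^n.
T(5) = -3·4^5 = -3072.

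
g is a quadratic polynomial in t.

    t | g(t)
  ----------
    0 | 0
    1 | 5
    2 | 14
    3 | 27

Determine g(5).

65

First differences: 5, 9, 13. Second differences: 4, 4.
Level-2 differences are constant, so g has degree 2.
Fitting a degree-2 polynomial gives g(t) = 2t² + 3t.
Then g(5) = 65.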